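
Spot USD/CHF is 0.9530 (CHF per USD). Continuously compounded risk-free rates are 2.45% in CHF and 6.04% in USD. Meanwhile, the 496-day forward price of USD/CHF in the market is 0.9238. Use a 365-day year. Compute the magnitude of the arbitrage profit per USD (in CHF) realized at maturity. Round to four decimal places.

0.0162 per USD (in CHF)

Fair forward: F* = S·e^(carry·T), with carry = (r_CHF − r_USD) = 0.0245 − 0.0604 = -0.0359
F* = 0.9530 · e^(-0.0359 × 496/365) = 0.9530 · e^-0.048785 = 0.9530 × 0.952386 = 0.9076
Market 0.9238 > fair 0.9076: forward overpriced → cash-and-carry (buy spot, short the forward).
At maturity, profit = |F_mkt − F*| = |0.9238 − 0.9076| = 0.0162 per USD (in CHF)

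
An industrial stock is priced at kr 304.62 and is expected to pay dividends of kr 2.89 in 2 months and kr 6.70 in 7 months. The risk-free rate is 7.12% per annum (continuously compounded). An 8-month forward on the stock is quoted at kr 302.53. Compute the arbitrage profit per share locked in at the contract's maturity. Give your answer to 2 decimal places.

PV(dividends) I = 2.89·e^(−0.0712·2/12) + 6.70·e^(−0.0712·7/12) = 9.2833
Fair forward F* = (S − I)·e^(rT) = (304.62 − 9.2833)·e^0.047467 = 295.3367 × 1.048612 = 309.6936
Market kr 302.53 < fair 309.6936: forward underpriced → reverse cash-and-carry (short the stock, invest proceeds at r, pay the dividends, go long the forward).
Profit at T = |F_mkt − F*| = |302.53 − 309.6936| = kr 7.16 per share

kr 7.16 per share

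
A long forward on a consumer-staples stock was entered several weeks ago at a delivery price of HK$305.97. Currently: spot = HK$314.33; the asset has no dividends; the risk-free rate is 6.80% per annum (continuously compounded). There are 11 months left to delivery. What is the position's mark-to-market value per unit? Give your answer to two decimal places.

HK$26.85

Current fair forward for the remaining 11 months: F = S·e^(r·T), r = 0.0680
F = 314.33 · e^(0.0680 × 11/12) = 314.33 × 1.064317 = 334.5468
Value of long forward = (F − K)·e^(−rT) = (334.5468 − 305.97) · e^(−0.0680·11/12)
= 28.5768 × 0.939570 = 26.85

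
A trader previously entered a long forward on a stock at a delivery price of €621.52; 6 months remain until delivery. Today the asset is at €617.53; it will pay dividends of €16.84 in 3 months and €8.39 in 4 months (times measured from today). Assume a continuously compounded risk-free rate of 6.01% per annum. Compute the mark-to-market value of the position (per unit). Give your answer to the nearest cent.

PV(remaining dividends) I = 16.84·e^(−0.0601·3/12) + 8.39·e^(−0.0601·4/12) = 24.8125
Current forward F = (S − I)·e^(rT) = (617.53 − 24.8125)·e^(0.0601·6/12) = 592.7175 × 1.030506 = 610.7989
Value (long) = (F − K)·e^(−rT) = (610.7989 − 621.52) × 0.970397 = -10.4037
Value = -€10.40

-€10.40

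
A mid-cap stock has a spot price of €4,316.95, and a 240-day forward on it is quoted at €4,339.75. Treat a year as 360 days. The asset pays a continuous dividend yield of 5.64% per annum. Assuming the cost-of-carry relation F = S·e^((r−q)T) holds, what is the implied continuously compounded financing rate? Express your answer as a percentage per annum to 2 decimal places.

6.43%

From F = S·e^((r−q)T): (r − q) = ln(F/S)/T
ln(4339.75/4316.95) = ln(1.005282) = 0.005268
(r − q) = 0.005268 / (240/360) = 0.007902
r = ln(F/S)/T + q = 0.007902 + 0.0564 = 0.064302
r = 6.43%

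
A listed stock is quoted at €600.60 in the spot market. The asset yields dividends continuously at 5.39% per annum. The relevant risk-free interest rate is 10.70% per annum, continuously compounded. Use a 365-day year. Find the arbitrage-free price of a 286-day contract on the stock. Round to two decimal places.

€626.12

F = S·e^((r − q)T) = 600.60 · e^((0.1070 − 0.0539) × 286/365)
= 600.60 · e^0.041607 = 600.60 × 1.042485
F = €626.12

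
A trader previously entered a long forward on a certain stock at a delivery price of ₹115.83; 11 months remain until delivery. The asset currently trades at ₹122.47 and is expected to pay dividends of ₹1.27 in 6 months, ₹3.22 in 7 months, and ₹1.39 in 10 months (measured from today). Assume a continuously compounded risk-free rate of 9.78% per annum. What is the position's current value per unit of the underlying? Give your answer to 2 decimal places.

₹11.04

PV(remaining dividends) I = 1.27·e^(−0.0978·6/12) + 3.22·e^(−0.0978·7/12) + 1.39·e^(−0.0978·10/12) = 5.5320
Current forward F = (S − I)·e^(rT) = (122.47 − 5.5320)·e^(0.0978·11/12) = 116.9380 × 1.093791 = 127.9057
Value (long) = (F − K)·e^(−rT) = (127.9057 − 115.83) × 0.914251 = 11.0402
Value = ₹11.04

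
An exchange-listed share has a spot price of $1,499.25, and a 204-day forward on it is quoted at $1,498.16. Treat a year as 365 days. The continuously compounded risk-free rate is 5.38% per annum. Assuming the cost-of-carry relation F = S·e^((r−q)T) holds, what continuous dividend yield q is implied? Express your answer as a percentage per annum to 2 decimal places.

From F = S·e^((r−q)T): (r − q) = ln(F/S)/T
ln(1498.16/1499.25) = ln(0.999273) = -0.000727
(r − q) = -0.000727 / (204/365) = -0.001301
q = r − ln(F/S)/T = 0.0538 + 0.001301 = 0.055101
q = 5.51%

5.51%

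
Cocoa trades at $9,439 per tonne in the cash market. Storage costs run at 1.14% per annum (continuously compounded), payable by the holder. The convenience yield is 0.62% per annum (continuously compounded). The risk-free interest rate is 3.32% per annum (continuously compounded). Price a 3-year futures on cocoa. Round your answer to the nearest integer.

Net carry = r + u − y = 0.0332 + 0.0114 − 0.0062 = 0.0384
F = S·e^((r+u−y)T) = 9439 · e^(0.0384 × 3) = 9439 · e^0.115200
= 9439 × 1.122098 = $10,591 per tonne

$10,591 per tonne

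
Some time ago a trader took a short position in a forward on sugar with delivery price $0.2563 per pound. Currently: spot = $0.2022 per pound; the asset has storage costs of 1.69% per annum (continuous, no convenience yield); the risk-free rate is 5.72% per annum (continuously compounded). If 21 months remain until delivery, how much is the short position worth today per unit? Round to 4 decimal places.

Current fair forward for the remaining 21 months: F = S·e^((r + u)·T), (r + u) = 0.0572 + 0.0169 = 0.0741
F = 0.2022 · e^(0.0741 × 21/12) = 0.2022 × 1.138458 = 0.2302
Value of long forward = (F − K)·e^(−rT) = (0.2302 − 0.2563) · e^(−0.0572·21/12)
= -0.0261 × 0.904747 = -0.0236
Short position value = −(long value) = $0.0236

$0.0236 per pound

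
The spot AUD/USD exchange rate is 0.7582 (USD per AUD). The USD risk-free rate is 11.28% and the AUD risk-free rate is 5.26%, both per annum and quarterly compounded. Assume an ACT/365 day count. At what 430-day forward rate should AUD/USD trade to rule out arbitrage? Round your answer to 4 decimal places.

By covered interest parity, F = S · (1+r_USD/4)^(4T) / (1+r_AUD/4)^(4T)
= 0.7582 × 1.140023 / 1.063498 = 0.7582 × 1.071956
F = 0.8128 USD per AUD

0.8128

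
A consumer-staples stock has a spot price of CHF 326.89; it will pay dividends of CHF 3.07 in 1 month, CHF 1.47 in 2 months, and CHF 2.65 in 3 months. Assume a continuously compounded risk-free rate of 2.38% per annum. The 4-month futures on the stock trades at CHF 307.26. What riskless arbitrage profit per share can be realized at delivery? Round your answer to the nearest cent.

PV(dividends) I = 3.07·e^(−0.0238·1/12) + 1.47·e^(−0.0238·2/12) + 2.65·e^(−0.0238·3/12) = 7.1624
Fair futures F* = (S − I)·e^(rT) = (326.89 − 7.1624)·e^0.007933 = 319.7276 × 1.007965 = 322.2742
Market CHF 307.26 < fair 322.2742: forward underpriced → reverse cash-and-carry (short the stock, invest proceeds at r, pay the dividends, go long the forward).
Profit at T = |F_mkt − F*| = |307.26 − 322.2742| = CHF 15.01 per share

CHF 15.01 per share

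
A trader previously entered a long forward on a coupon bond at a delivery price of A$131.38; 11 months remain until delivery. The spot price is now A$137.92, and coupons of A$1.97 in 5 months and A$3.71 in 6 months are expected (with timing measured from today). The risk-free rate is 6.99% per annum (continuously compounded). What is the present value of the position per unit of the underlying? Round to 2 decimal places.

PV(remaining coupons) I = 1.97·e^(−0.0699·5/12) + 3.71·e^(−0.0699·6/12) = 5.4960
Current forward F = (S − I)·e^(rT) = (137.92 − 5.4960)·e^(0.0699·11/12) = 132.4240 × 1.066172 = 141.1868
Value (long) = (F − K)·e^(−rT) = (141.1868 − 131.38) × 0.937935 = 9.1981
Value = A$9.20

A$9.20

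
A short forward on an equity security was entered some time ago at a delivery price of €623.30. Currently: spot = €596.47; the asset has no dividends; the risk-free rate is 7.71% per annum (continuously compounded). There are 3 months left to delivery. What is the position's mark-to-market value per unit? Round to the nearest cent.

€14.93

Current fair forward for the remaining 3 months: F = S·e^(r·T), r = 0.0771
F = 596.47 · e^(0.0771 × 3/12) = 596.47 × 1.019462 = 608.0785
Value of long forward = (F − K)·e^(−rT) = (608.0785 − 623.30) · e^(−0.0771·3/12)
= -15.2215 × 0.980910 = -14.93
Short position value = −(long value) = €14.93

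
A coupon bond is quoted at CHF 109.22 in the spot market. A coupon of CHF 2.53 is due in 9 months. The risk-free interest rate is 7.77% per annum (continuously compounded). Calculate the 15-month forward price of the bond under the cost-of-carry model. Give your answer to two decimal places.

CHF 117.73

PV(coupons) I = 2.53·e^(−0.0777·9/12)
I = 2.3868
F = (S − I)·e^(rT) = (109.22 − 2.3868) · e^(0.0777·15/12)
= 106.8332 · e^0.097125 = 106.8332 × 1.101998 = CHF 117.73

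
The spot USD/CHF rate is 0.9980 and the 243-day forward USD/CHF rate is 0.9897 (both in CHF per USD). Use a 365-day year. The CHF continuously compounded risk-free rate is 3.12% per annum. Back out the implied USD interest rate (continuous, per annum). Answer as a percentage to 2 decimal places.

4.37%

F = S·e^((r_CHF − r_USD)T) ⇒ r_USD = r_CHF − ln(F/S)/T
ln(0.9897/0.9980) = -0.008351; /(243/365) = -0.012544
r_USD = 0.0312 + 0.012544 = 0.043744
r_USD = 4.37%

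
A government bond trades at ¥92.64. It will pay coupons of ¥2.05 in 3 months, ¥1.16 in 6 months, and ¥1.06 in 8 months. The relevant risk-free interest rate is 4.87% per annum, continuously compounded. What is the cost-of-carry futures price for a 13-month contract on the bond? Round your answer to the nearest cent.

¥93.25

PV(coupons) I = 2.05·e^(−0.0487·3/12) + 1.16·e^(−0.0487·6/12) + 1.06·e^(−0.0487·8/12)
I = 2.0252 + 1.1321 + 1.0261 = 4.1834
F = (S − I)·e^(rT) = (92.64 − 4.1834) · e^(0.0487·13/12)
= 88.4566 · e^0.052758 = 88.4566 × 1.054175 = ¥93.25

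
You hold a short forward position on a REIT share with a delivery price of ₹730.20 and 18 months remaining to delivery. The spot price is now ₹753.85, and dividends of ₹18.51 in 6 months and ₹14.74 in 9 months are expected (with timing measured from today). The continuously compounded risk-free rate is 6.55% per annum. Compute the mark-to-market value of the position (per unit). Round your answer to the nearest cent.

PV(remaining dividends) I = 18.51·e^(−0.0655·6/12) + 14.74·e^(−0.0655·9/12) = 31.9470
Current forward F = (S − I)·e^(rT) = (753.85 − 31.9470)·e^(0.0655·18/12) = 721.9030 × 1.103239 = 796.4315
Value (long) = (F − K)·e^(−rT) = (796.4315 − 730.20) × 0.906422 = 60.0337
Short position value = −(long value) = -₹60.03

-₹60.03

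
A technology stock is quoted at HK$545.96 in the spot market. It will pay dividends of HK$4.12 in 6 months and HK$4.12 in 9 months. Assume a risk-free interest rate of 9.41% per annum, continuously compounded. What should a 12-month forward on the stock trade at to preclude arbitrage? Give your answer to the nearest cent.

PV(dividends) I = 4.12·e^(−0.0941·6/12) + 4.12·e^(−0.0941·9/12)
I = 3.9306 + 3.8393 = 7.7699
F = (S − I)·e^(rT) = (545.96 − 7.7699) · e^(0.0941·12/12)
= 538.1901 · e^0.094100 = 538.1901 × 1.098670 = HK$591.29

HK$591.29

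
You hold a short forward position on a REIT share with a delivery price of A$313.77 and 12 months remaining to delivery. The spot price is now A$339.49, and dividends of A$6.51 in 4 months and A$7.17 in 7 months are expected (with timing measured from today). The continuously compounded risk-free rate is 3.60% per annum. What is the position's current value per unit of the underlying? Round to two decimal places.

PV(remaining dividends) I = 6.51·e^(−0.0360·4/12) + 7.17·e^(−0.0360·7/12) = 13.4533
Current forward F = (S − I)·e^(rT) = (339.49 − 13.4533)·e^(0.0360·12/12) = 326.0367 × 1.036656 = 337.9879
Value (long) = (F − K)·e^(−rT) = (337.9879 − 313.77) × 0.964640 = 23.3616
Short position value = −(long value) = -A$23.36

-A$23.36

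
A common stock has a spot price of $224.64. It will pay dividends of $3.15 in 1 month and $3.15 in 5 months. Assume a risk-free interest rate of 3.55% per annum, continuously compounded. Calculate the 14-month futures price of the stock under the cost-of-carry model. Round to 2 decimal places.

PV(dividends) I = 3.15·e^(−0.0355·1/12) + 3.15·e^(−0.0355·5/12)
I = 3.1407 + 3.1037 = 6.2444
F = (S − I)·e^(rT) = (224.64 − 6.2444) · e^(0.0355·14/12)
= 218.3956 · e^0.041417 = 218.3956 × 1.042287 = $227.63

$227.63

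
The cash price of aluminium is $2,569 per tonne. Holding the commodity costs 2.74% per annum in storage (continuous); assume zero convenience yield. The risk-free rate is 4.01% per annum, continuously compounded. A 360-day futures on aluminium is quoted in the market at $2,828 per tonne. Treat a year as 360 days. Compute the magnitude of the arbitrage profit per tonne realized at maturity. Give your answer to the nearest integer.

$80 per tonne

Fair futures: F* = S·e^(carry·T), with carry = (r + u) = 0.0401 + 0.0274 = 0.0675
F* = 2569 · e^(0.0675 × 360/360) = 2569 · e^0.067500 = 2569 × 1.069830 = $2748.3933
Market $2828 > fair $2748.3933: forward overpriced → cash-and-carry (buy spot, short the forward).
At maturity, profit = |F_mkt − F*| = |2828 − 2748.3933| = $80 per tonne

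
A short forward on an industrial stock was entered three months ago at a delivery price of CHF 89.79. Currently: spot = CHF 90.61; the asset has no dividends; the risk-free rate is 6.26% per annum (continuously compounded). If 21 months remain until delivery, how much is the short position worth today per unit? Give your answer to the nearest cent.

Current fair forward for the remaining 21 months: F = S·e^(r·T), r = 0.0626
F = 90.61 · e^(0.0626 × 21/12) = 90.61 × 1.115776 = 101.1005
Value of long forward = (F − K)·e^(−rT) = (101.1005 − 89.79) · e^(−0.0626·21/12)
= 11.3105 × 0.896237 = 10.14
Short position value = −(long value) = -CHF 10.14

-CHF 10.14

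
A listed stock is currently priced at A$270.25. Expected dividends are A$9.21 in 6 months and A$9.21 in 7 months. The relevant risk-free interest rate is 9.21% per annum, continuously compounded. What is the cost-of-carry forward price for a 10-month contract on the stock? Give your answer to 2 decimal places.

PV(dividends) I = 9.21·e^(−0.0921·6/12) + 9.21·e^(−0.0921·7/12)
I = 8.7955 + 8.7282 = 17.5237
F = (S − I)·e^(rT) = (270.25 − 17.5237) · e^(0.0921·10/12)
= 252.7263 · e^0.076750 = 252.7263 × 1.079772 = A$272.89

A$272.89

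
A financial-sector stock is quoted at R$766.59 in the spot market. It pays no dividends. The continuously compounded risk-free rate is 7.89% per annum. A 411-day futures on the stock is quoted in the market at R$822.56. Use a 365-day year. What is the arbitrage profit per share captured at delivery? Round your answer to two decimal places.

R$15.25 per share

Fair futures: F* = S·e^(carry·T), with carry = r = 0.0789
F* = 766.59 · e^(0.0789 × 411/365) = 766.59 · e^0.088844 = 766.59 × 1.092910 = R$837.8139
Market R$822.56 < fair R$837.8139: forward underpriced → reverse cash-and-carry (short spot, go long the forward).
At maturity, profit = |F_mkt − F*| = |822.56 − 837.8139| = R$15.25 per share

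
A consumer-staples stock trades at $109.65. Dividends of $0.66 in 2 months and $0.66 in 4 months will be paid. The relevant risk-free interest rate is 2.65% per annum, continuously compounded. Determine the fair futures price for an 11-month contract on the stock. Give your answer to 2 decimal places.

PV(dividends) I = 0.66·e^(−0.0265·2/12) + 0.66·e^(−0.0265·4/12)
I = 0.6571 + 0.6542 = 1.3113
F = (S − I)·e^(rT) = (109.65 − 1.3113) · e^(0.0265·11/12)
= 108.3387 · e^0.024292 = 108.3387 × 1.024589 = $111.00

$111.00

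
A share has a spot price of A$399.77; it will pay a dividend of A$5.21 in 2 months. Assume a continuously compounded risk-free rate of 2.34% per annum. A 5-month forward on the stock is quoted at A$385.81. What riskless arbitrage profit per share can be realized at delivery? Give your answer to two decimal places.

PV(dividends) I = 5.21·e^(−0.0234·2/12) = 5.1897
Fair forward F* = (S − I)·e^(rT) = (399.77 − 5.1897)·e^0.009750 = 394.5803 × 1.009798 = 398.4464
Market A$385.81 < fair 398.4464: forward underpriced → reverse cash-and-carry (short the stock, invest proceeds at r, pay the dividends, go long the forward).
Profit at T = |F_mkt − F*| = |385.81 − 398.4464| = A$12.64 per share

A$12.64 per share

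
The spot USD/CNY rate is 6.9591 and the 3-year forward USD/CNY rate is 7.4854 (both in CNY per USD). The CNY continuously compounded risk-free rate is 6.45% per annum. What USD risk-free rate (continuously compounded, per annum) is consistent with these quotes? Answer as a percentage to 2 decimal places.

F = S·e^((r_CNY − r_USD)T) ⇒ r_USD = r_CNY − ln(F/S)/T
ln(7.4854/6.9591) = 0.072904; /(3) = 0.024301
r_USD = 0.0645 − 0.024301 = 0.040199
r_USD = 4.02%

4.02%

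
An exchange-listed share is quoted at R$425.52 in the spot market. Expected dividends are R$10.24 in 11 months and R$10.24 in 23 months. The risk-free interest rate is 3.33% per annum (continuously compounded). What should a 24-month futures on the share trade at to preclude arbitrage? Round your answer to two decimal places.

R$433.94

PV(dividends) I = 10.24·e^(−0.0333·11/12) + 10.24·e^(−0.0333·23/12)
I = 9.9321 + 9.6069 = 19.5390
F = (S − I)·e^(rT) = (425.52 − 19.5390) · e^(0.0333·24/12)
= 405.9810 · e^0.066600 = 405.9810 × 1.068868 = R$433.94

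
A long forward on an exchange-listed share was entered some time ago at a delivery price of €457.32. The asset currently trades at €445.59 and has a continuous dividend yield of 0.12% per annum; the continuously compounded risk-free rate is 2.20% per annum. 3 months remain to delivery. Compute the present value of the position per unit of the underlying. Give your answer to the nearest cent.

Current fair forward for the remaining 3 months: F = S·e^((r − q)·T), (r − q) = 0.0220 − 0.0012 = 0.0208
F = 445.59 · e^(0.0208 × 3/12) = 445.59 × 1.005214 = 447.9133
Value of long forward = (F − K)·e^(−rT) = (447.9133 − 457.32) · e^(−0.0220·3/12)
= -9.4067 × 0.994515 = -9.36

-€9.36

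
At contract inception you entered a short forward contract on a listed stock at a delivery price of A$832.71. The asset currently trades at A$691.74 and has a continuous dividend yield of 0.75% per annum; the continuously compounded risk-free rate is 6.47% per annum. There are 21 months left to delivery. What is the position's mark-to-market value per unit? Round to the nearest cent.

Current fair forward for the remaining 21 months: F = S·e^((r − q)·T), (r − q) = 0.0647 − 0.0075 = 0.0572
F = 691.74 · e^(0.0572 × 21/12) = 691.74 × 1.105281 = 764.5671
Value of long forward = (F − K)·e^(−rT) = (764.5671 − 832.71) · e^(−0.0647·21/12)
= -68.1429 × 0.892950 = -60.85
Short position value = −(long value) = A$60.85

A$60.85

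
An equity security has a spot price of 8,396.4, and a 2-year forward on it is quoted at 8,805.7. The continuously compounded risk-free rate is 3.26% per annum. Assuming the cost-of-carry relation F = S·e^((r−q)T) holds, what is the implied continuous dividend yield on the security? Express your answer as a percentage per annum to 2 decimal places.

From F = S·e^((r−q)T): (r − q) = ln(F/S)/T
ln(8805.7/8396.4) = ln(1.048747) = 0.047596
(r − q) = 0.047596 / (2) = 0.023798
q = r − ln(F/S)/T = 0.0326 − 0.023798 = 0.008802
q = 0.88%

0.88%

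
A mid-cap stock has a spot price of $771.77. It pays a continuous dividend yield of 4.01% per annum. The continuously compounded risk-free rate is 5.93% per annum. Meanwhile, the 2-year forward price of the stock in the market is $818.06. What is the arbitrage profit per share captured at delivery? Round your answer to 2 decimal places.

$16.08 per share

Fair forward: F* = S·e^(carry·T), with carry = (r − q) = 0.0593 − 0.0401 = 0.0192
F* = 771.77 · e^(0.0192 × 2) = 771.77 · e^0.038400 = 771.77 × 1.039147 = $801.9825
Market $818.06 > fair $801.9825: forward overpriced → cash-and-carry (buy spot, short the forward).
At maturity, profit = |F_mkt − F*| = |818.06 − 801.9825| = $16.08 per share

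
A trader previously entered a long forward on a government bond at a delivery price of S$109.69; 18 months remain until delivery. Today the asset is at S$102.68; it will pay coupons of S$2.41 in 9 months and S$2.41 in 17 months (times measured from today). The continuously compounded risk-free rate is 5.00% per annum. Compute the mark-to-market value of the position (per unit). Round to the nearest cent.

-S$3.65

PV(remaining coupons) I = 2.41·e^(−0.0500·9/12) + 2.41·e^(−0.0500·17/12) = 4.5665
Current forward F = (S − I)·e^(rT) = (102.68 − 4.5665)·e^(0.0500·18/12) = 98.1135 × 1.077884 = 105.7550
Value (long) = (F − K)·e^(−rT) = (105.7550 − 109.69) × 0.927743 = -3.6507
Value = -S$3.65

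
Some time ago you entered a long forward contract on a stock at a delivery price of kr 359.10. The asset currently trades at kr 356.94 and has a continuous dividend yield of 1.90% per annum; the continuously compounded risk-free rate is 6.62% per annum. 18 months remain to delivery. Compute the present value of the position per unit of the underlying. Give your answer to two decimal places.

Current fair forward for the remaining 18 months: F = S·e^((r − q)·T), (r − q) = 0.0662 − 0.0190 = 0.0472
F = 356.94 · e^(0.0472 × 18/12) = 356.94 × 1.073367 = 383.1276
Value of long forward = (F − K)·e^(−rT) = (383.1276 − 359.10) · e^(−0.0662·18/12)
= 24.0276 × 0.905471 = 21.76

kr 21.76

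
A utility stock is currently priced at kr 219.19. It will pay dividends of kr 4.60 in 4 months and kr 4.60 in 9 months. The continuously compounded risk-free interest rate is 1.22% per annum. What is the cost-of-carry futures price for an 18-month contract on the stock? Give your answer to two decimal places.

PV(dividends) I = 4.60·e^(−0.0122·4/12) + 4.60·e^(−0.0122·9/12)
I = 4.5813 + 4.5581 = 9.1394
F = (S − I)·e^(rT) = (219.19 − 9.1394) · e^(0.0122·18/12)
= 210.0506 · e^0.018300 = 210.0506 × 1.018468 = kr 213.93

kr 213.93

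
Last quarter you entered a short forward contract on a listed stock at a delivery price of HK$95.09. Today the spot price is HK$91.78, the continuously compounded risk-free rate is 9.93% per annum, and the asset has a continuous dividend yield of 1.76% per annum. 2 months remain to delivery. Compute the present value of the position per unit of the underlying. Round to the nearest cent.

HK$2.02

Current fair forward for the remaining 2 months: F = S·e^((r − q)·T), (r − q) = 0.0993 − 0.0176 = 0.0817
F = 91.78 · e^(0.0817 × 2/12) = 91.78 × 1.013710 = 93.0383
Value of long forward = (F − K)·e^(−rT) = (93.0383 − 95.09) · e^(−0.0993·2/12)
= -2.0517 × 0.983586 = -2.02
Short position value = −(long value) = HK$2.02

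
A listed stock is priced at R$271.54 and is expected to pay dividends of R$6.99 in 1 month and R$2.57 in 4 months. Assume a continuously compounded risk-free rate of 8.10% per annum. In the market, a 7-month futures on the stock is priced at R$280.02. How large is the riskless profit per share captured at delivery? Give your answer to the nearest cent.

R$5.24 per share

PV(dividends) I = 6.99·e^(−0.0810·1/12) + 2.57·e^(−0.0810·4/12) = 9.4445
Fair futures F* = (S − I)·e^(rT) = (271.54 − 9.4445)·e^0.047250 = 262.0955 × 1.048384 = 274.7767
Market R$280.02 > fair 274.7767: forward overpriced → cash-and-carry (borrow at r, buy the stock and collect the dividends, short the forward).
Profit at T = |F_mkt − F*| = |280.02 − 274.7767| = R$5.24 per share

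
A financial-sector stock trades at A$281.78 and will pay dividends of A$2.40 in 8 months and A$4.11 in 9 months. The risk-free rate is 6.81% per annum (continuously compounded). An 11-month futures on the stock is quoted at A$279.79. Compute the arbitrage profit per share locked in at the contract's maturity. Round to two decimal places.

A$13.54 per share

PV(dividends) I = 2.40·e^(−0.0681·8/12) + 4.11·e^(−0.0681·9/12) = 6.1988
Fair futures F* = (S − I)·e^(rT) = (281.78 − 6.1988)·e^0.062425 = 275.5812 × 1.064415 = 293.3328
Market A$279.79 < fair 293.3328: forward underpriced → reverse cash-and-carry (short the stock, invest proceeds at r, pay the dividends, go long the forward).
Profit at T = |F_mkt − F*| = |279.79 − 293.3328| = A$13.54 per share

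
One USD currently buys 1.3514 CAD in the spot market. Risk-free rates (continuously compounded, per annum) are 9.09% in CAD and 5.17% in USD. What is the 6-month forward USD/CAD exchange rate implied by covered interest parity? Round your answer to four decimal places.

F = S·e^((r_CAD − r_USD)T) = 1.3514 · e^((0.0909 − 0.0517) × 6/12)
= 1.3514 · e^0.019600 = 1.3514 × 1.019793
F = 1.3781 CAD per USD

1.3781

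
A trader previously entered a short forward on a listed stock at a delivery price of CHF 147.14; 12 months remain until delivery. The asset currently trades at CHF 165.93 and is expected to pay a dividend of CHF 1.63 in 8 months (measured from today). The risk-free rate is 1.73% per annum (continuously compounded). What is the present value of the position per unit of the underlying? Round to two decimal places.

PV(remaining dividends) I = 1.63·e^(−0.0173·8/12) = 1.6113
Current forward F = (S − I)·e^(rT) = (165.93 − 1.6113)·e^(0.0173·12/12) = 164.3187 × 1.017451 = 167.1862
Value (long) = (F − K)·e^(−rT) = (167.1862 − 147.14) × 0.982849 = 19.7024
Short position value = −(long value) = -CHF 19.70

-CHF 19.70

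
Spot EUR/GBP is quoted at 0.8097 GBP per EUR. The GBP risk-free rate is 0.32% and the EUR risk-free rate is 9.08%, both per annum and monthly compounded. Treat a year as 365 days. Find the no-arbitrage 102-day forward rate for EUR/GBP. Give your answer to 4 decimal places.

0.7902

By covered interest parity, F = S · (1+r_GBP/12)^(12T) / (1+r_EUR/12)^(12T)
= 0.8097 × 1.000895 / 1.025601 = 0.8097 × 0.975911
F = 0.7902 GBP per EUR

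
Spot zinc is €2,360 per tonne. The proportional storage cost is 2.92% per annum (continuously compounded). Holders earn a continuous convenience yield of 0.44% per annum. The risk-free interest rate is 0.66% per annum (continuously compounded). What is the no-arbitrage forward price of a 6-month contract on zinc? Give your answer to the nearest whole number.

Net carry = r + u − y = 0.0066 + 0.0292 − 0.0044 = 0.0314
F = S·e^((r+u−y)T) = 2360 · e^(0.0314 × 6/12) = 2360 · e^0.015700
= 2360 × 1.015824 = €2,397 per tonne

€2,397 per tonne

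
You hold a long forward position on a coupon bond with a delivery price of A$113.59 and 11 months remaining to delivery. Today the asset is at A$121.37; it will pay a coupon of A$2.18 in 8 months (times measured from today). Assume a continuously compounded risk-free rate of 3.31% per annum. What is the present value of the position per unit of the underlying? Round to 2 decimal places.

PV(remaining coupons) I = 2.18·e^(−0.0331·8/12) = 2.1324
Current forward F = (S − I)·e^(rT) = (121.37 − 2.1324)·e^(0.0331·11/12) = 119.2376 × 1.030807 = 122.9110
Value (long) = (F − K)·e^(−rT) = (122.9110 − 113.59) × 0.970114 = 9.0424
Value = A$9.04

A$9.04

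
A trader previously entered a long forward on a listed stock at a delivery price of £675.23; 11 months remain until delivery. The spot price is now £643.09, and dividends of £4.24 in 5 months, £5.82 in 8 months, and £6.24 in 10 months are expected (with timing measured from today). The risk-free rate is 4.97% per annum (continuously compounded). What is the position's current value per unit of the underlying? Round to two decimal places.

-£17.84

PV(remaining dividends) I = 4.24·e^(−0.0497·5/12) + 5.82·e^(−0.0497·8/12) + 6.24·e^(−0.0497·10/12) = 15.7703
Current forward F = (S − I)·e^(rT) = (643.09 − 15.7703)·e^(0.0497·11/12) = 627.3197 × 1.046612 = 656.5603
Value (long) = (F − K)·e^(−rT) = (656.5603 − 675.23) × 0.955464 = -17.8382
Value = -£17.84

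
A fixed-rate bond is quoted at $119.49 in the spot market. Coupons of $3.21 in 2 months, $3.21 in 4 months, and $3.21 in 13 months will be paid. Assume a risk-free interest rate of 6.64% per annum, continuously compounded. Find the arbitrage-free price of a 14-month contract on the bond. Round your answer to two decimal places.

PV(coupons) I = 3.21·e^(−0.0664·2/12) + 3.21·e^(−0.0664·4/12) + 3.21·e^(−0.0664·13/12)
I = 3.1747 + 3.1397 + 2.9872 = 9.3016
F = (S − I)·e^(rT) = (119.49 − 9.3016) · e^(0.0664·14/12)
= 110.1884 · e^0.077467 = 110.1884 × 1.080547 = $119.06

$119.06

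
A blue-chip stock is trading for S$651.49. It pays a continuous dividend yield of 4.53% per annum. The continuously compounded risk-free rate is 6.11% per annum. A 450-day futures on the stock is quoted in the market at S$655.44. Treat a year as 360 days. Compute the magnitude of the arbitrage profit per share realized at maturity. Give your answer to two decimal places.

S$9.04 per share

Fair futures: F* = S·e^(carry·T), with carry = (r − q) = 0.0611 − 0.0453 = 0.0158
F* = 651.49 · e^(0.0158 × 450/360) = 651.49 · e^0.019750 = 651.49 × 1.019946 = S$664.4846
Market S$655.44 < fair S$664.4846: forward underpriced → reverse cash-and-carry (short spot, go long the forward).
At maturity, profit = |F_mkt − F*| = |655.44 − 664.4846| = S$9.04 per share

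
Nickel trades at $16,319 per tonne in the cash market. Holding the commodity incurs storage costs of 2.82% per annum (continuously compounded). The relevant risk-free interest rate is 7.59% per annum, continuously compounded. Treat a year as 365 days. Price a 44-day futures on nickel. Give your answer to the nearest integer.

$16,525 per tonne

Net carry = r + u − y = 0.0759 + 0.0282 − 0.0000 = 0.1041
F = S·e^((r+u−y)T) = 16319 · e^(0.1041 × 44/365) = 16319 · e^0.012549
= 16319 × 1.012628 = $16,525 per tonne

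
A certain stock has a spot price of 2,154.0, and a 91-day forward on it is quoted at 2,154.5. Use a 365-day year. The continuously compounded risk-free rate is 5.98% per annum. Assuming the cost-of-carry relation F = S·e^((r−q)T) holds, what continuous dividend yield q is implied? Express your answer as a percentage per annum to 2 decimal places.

5.89%

From F = S·e^((r−q)T): (r − q) = ln(F/S)/T
ln(2154.5/2154.0) = ln(1.000232) = 0.000232
(r − q) = 0.000232 / (91/365) = 0.000931
q = r − ln(F/S)/T = 0.0598 − 0.000931 = 0.058869
q = 5.89%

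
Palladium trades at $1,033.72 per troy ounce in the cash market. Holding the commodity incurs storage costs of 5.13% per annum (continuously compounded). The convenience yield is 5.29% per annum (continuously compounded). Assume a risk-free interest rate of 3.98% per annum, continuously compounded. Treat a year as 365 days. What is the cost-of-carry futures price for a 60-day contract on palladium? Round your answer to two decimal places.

Net carry = r + u − y = 0.0398 + 0.0513 − 0.0529 = 0.0382
F = S·e^((r+u−y)T) = 1033.72 · e^(0.0382 × 60/365) = 1033.72 · e^0.00627945
= 1033.72 × 1.00629921 = $1,040.23 per troy ounce

$1,040.23 per troy ounce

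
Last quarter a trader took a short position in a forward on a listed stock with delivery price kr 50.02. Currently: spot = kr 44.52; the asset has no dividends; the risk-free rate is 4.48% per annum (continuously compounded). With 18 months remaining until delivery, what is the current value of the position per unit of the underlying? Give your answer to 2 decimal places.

Current fair forward for the remaining 18 months: F = S·e^(r·T), r = 0.0448
F = 44.52 · e^(0.0448 × 18/12) = 44.52 × 1.069509 = 47.6145
Value of long forward = (F − K)·e^(−rT) = (47.6145 − 50.02) · e^(−0.0448·18/12)
= -2.4055 × 0.935008 = -2.25
Short position value = −(long value) = kr 2.25

kr 2.25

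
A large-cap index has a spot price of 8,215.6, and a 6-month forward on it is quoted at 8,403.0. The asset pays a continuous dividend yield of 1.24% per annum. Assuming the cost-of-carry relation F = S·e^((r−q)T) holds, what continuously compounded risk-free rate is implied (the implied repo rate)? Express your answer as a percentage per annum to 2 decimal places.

From F = S·e^((r−q)T): (r − q) = ln(F/S)/T
ln(8403.0/8215.6) = ln(1.022810) = 0.022554
(r − q) = 0.022554 / (6/12) = 0.045108
r = ln(F/S)/T + q = 0.045108 + 0.0124 = 0.057508
r = 5.75%

5.75%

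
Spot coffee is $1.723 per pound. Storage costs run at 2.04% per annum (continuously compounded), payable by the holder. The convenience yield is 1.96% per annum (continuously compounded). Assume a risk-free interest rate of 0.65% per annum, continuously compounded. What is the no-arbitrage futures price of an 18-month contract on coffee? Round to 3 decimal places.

Net carry = r + u − y = 0.0065 + 0.0204 − 0.0196 = 0.0073
F = S·e^((r+u−y)T) = 1.723 · e^(0.0073 × 18/12) = 1.723 · e^0.010950
= 1.723 × 1.011010 = $1.742 per pound

$1.742 per pound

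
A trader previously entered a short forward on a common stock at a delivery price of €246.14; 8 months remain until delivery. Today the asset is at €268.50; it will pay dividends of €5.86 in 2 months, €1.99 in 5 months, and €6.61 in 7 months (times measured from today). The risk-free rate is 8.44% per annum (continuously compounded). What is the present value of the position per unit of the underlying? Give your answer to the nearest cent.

-€21.84

PV(remaining dividends) I = 5.86·e^(−0.0844·2/12) + 1.99·e^(−0.0844·5/12) + 6.61·e^(−0.0844·7/12) = 13.9918
Current forward F = (S − I)·e^(rT) = (268.50 − 13.9918)·e^(0.0844·8/12) = 254.5082 × 1.057880 = 269.2391
Value (long) = (F − K)·e^(−rT) = (269.2391 − 246.14) × 0.945287 = 21.8353
Short position value = −(long value) = -€21.84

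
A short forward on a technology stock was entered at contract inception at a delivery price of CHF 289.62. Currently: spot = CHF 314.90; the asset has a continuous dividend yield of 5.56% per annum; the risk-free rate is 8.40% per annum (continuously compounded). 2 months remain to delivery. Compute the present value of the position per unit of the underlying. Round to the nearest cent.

Current fair forward for the remaining 2 months: F = S·e^((r − q)·T), (r − q) = 0.0840 − 0.0556 = 0.0284
F = 314.90 · e^(0.0284 × 2/12) = 314.90 × 1.004745 = 316.3942
Value of long forward = (F − K)·e^(−rT) = (316.3942 − 289.62) · e^(−0.0840·2/12)
= 26.7742 × 0.986098 = 26.40
Short position value = −(long value) = -CHF 26.40

-CHF 26.40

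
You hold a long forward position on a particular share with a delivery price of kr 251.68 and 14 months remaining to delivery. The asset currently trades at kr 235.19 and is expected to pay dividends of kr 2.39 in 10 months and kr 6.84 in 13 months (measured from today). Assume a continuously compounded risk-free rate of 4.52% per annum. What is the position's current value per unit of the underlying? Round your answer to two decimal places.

-kr 12.38

PV(remaining dividends) I = 2.39·e^(−0.0452·10/12) + 6.84·e^(−0.0452·13/12) = 8.8148
Current forward F = (S − I)·e^(rT) = (235.19 − 8.8148)·e^(0.0452·14/12) = 226.3752 × 1.054149 = 238.6332
Value (long) = (F − K)·e^(−rT) = (238.6332 − 251.68) × 0.948633 = -12.3766
Value = -kr 12.38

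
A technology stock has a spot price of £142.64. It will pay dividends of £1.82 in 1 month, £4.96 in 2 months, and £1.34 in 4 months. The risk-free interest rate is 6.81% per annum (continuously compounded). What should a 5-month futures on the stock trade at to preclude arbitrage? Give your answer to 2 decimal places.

£138.49

PV(dividends) I = 1.82·e^(−0.0681·1/12) + 4.96·e^(−0.0681·2/12) + 1.34·e^(−0.0681·4/12)
I = 1.8097 + 4.9040 + 1.3099 = 8.0236
F = (S − I)·e^(rT) = (142.64 − 8.0236) · e^(0.0681·5/12)
= 134.6164 · e^0.028375 = 134.6164 × 1.028781 = £138.49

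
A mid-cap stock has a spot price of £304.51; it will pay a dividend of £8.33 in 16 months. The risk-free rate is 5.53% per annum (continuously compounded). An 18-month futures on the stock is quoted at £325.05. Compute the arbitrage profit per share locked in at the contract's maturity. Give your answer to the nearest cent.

PV(dividends) I = 8.33·e^(−0.0553·16/12) = 7.7379
Fair futures F* = (S − I)·e^(rT) = (304.51 − 7.7379)·e^0.082950 = 296.7721 × 1.086487 = 322.4390
Market £325.05 > fair 322.4390: forward overpriced → cash-and-carry (borrow at r, buy the stock and collect the dividends, short the forward).
Profit at T = |F_mkt − F*| = |325.05 − 322.4390| = £2.61 per share

£2.61 per share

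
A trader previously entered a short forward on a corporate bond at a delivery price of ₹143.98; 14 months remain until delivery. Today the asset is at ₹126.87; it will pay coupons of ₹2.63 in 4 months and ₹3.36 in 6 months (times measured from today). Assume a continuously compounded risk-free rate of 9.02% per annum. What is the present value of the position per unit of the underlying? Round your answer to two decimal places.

₹8.49

PV(remaining coupons) I = 2.63·e^(−0.0902·4/12) + 3.36·e^(−0.0902·6/12) = 5.7639
Current forward F = (S − I)·e^(rT) = (126.87 − 5.7639)·e^(0.0902·14/12) = 121.1061 × 1.110970 = 134.5452
Value (long) = (F − K)·e^(−rT) = (134.5452 − 143.98) × 0.900114 = -8.4924
Short position value = −(long value) = ₹8.49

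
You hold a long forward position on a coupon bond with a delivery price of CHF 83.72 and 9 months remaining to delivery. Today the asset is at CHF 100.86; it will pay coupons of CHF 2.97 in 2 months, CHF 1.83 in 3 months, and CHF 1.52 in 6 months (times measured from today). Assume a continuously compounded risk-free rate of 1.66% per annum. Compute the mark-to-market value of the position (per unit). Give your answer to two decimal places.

PV(remaining coupons) I = 2.97·e^(−0.0166·2/12) + 1.83·e^(−0.0166·3/12) + 1.52·e^(−0.0166·6/12) = 6.2917
Current forward F = (S − I)·e^(rT) = (100.86 − 6.2917)·e^(0.0166·9/12) = 94.5683 × 1.012528 = 95.7531
Value (long) = (F − K)·e^(−rT) = (95.7531 − 83.72) × 0.987627 = 11.8842
Value = CHF 11.88

CHF 11.88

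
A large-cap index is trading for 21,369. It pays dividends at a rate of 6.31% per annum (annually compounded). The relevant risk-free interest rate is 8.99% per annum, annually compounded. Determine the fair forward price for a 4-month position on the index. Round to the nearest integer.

F = S · (1+r)^T / (1+q)^T
= 21369 × 1.029111 / 1.020606 = 21369 × 1.008333
F = 21,547

21,547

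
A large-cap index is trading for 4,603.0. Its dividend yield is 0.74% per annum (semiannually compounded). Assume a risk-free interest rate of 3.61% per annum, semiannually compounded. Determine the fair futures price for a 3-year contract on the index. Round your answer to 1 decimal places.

F = S · (1+r/2)^(2T) / (1+q/2)^(2T)
= 4603.0 × 1.113306 / 1.022406 = 4603.0 × 1.088908
F = 5,012.2

5,012.2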